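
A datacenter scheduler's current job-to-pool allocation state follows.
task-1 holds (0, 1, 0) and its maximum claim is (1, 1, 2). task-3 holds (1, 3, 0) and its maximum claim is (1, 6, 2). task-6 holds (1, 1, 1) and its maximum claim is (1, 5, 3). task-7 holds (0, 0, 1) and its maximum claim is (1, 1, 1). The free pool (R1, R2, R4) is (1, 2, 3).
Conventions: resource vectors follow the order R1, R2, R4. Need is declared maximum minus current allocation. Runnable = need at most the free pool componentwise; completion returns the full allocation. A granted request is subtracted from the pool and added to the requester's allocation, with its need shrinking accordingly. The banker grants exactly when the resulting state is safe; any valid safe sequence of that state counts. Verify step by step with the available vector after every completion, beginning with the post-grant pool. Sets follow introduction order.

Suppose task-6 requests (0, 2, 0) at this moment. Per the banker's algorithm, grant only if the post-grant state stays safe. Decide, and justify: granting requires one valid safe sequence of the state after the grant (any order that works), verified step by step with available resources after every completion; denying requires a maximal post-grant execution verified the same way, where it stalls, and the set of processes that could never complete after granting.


DENY: after the grant no complete ordering would exist.
Key observation: even finishing task-1, task-7 leaves just (1, 1, 4) free — too little R2 for any of the remaining processes.
On the post-grant state, task-1, task-7 is a maximal run — nothing extends it. Verifying each step:
  pool = (1, 0, 3)
  task-1: need (1, 0, 2) fits (1, 0, 3); releases (0, 1, 0), pool now (1, 1, 3)
  task-7: need (1, 1, 0) fits (1, 1, 3); releases (0, 0, 1), pool now (1, 1, 4)
  task-3 cannot run: need (0, 3, 2) vs free (1, 1, 4) (insufficient R2)
  task-6 cannot run: need (0, 2, 2) vs free (1, 1, 4) (insufficient R2)
Had the request been granted, task-3 and task-6 could never finish.


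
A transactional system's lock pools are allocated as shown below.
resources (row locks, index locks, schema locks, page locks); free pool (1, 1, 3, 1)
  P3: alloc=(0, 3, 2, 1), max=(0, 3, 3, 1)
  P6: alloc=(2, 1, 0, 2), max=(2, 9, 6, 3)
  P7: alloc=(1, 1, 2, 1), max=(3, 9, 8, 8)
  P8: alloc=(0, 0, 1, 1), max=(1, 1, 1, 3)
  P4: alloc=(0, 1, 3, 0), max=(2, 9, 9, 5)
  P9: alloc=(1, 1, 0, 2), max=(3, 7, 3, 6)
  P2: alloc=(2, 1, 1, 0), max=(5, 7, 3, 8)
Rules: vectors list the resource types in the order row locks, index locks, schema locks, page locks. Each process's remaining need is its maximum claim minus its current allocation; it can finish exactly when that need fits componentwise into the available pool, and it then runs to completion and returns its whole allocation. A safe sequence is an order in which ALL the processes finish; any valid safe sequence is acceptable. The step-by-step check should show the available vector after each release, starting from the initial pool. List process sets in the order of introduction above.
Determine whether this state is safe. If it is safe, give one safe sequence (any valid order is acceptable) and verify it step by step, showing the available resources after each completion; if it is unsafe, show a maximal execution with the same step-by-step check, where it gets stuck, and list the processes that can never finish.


UNSAFE — no complete ordering exists.
Key observation: once P3, P8 finish, the pool peaks at (1, 4, 6, 3) — and every remaining process still needs more index locks than that.
The run P3, P8 cannot be extended any further. Check, step by step:
  pool = (1, 1, 3, 1)
  P3: need (0, 0, 1, 0) fits (1, 1, 3, 1); releases (0, 3, 2, 1), pool now (1, 4, 5, 2)
  P8: need (1, 1, 0, 2) fits (1, 4, 5, 2); releases (0, 0, 1, 1), pool now (1, 4, 6, 3)
  blocked: P6 wants (0, 8, 6, 1), pool (1, 4, 6, 3) — not enough index locks
  blocked: P7 wants (2, 8, 6, 7), pool (1, 4, 6, 3) — not enough row locks, index locks and page locks
  blocked: P4 wants (2, 8, 6, 5), pool (1, 4, 6, 3) — not enough row locks, index locks and page locks
  blocked: P9 wants (2, 6, 3, 4), pool (1, 4, 6, 3) — not enough row locks, index locks and page locks
  blocked: P2 wants (3, 6, 2, 8), pool (1, 4, 6, 3) — not enough row locks, index locks and page locks
Never able to finish: P6, P7, P4, P9 and P2.


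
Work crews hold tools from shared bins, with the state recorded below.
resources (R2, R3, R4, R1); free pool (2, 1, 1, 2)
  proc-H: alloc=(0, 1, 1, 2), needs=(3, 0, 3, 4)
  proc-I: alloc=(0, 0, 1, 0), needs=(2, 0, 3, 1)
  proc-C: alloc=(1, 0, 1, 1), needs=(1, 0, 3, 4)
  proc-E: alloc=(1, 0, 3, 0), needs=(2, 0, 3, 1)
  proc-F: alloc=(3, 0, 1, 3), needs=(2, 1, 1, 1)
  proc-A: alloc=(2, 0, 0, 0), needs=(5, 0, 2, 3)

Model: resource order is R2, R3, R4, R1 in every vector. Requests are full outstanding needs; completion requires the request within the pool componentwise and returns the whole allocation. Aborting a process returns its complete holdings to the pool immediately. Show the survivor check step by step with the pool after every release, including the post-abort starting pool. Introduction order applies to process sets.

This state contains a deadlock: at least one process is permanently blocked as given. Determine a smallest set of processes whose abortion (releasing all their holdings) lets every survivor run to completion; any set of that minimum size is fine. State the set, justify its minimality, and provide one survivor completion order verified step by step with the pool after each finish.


The answer: abort proc-E.
Key observation: the returned (1, 0, 3, 0) from proc-E is what brings proc-C — unrunnable before, under any order — into play at step 3.
No smaller set exists: with zero aborts the deadlock remains.
The survivors complete as proc-F, proc-A, proc-C, proc-H, proc-I. Walking it through (starting from the post-abort pool):
  pool = (3, 1, 4, 2)
  run proc-F (needs (2, 1, 1, 1), free (3, 1, 4, 2)); after release of (3, 0, 1, 3) the pool is (6, 1, 5, 5)
  run proc-A (needs (5, 0, 2, 3), free (6, 1, 5, 5)); after release of (2, 0, 0, 0) the pool is (8, 1, 5, 5)
  run proc-C (needs (1, 0, 3, 4), free (8, 1, 5, 5)); after release of (1, 0, 1, 1) the pool is (9, 1, 6, 6)
  run proc-H (needs (3, 0, 3, 4), free (9, 1, 6, 6)); after release of (0, 1, 1, 2) the pool is (9, 2, 7, 8)
  run proc-I (needs (2, 0, 3, 1), free (9, 2, 7, 8)); after release of (0, 0, 1, 0) the pool is (9, 2, 8, 8)


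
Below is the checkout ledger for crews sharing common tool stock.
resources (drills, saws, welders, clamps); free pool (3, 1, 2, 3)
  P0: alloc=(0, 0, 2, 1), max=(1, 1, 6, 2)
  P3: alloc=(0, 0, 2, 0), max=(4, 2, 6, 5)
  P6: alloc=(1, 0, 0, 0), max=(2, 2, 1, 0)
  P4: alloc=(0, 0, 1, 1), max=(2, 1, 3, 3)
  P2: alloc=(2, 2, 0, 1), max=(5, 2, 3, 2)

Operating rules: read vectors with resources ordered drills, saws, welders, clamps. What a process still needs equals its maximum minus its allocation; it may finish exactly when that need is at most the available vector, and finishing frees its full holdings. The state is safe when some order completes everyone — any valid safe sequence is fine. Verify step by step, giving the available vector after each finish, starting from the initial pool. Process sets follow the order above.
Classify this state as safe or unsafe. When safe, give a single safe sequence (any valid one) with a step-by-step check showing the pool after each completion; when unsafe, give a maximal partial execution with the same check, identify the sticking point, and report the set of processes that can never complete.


UNSAFE.
Key observation: welders is the bottleneck — with P4, P2, P6 done the pool holds (6, 3, 3, 5), short of every remaining need.
The run P4, P2, P6 cannot be extended any further. Check, step by step:
  pool = (3, 1, 2, 3)
  P4 needs (2, 1, 2, 2) <= (3, 1, 2, 3) -> finishes; pool += (0, 0, 1, 1) = (3, 1, 3, 4)
  P2 needs (3, 0, 3, 1) <= (3, 1, 3, 4) -> finishes; pool += (2, 2, 0, 1) = (5, 3, 3, 5)
  P6 needs (1, 2, 1, 0) <= (5, 3, 3, 5) -> finishes; pool += (1, 0, 0, 0) = (6, 3, 3, 5)
  P0 still needs (1, 1, 4, 1) but only (6, 3, 3, 5) is free — short on welders
  P3 still needs (4, 2, 4, 5) but only (6, 3, 3, 5) is free — short on welders
Permanently blocked: P0 and P3.


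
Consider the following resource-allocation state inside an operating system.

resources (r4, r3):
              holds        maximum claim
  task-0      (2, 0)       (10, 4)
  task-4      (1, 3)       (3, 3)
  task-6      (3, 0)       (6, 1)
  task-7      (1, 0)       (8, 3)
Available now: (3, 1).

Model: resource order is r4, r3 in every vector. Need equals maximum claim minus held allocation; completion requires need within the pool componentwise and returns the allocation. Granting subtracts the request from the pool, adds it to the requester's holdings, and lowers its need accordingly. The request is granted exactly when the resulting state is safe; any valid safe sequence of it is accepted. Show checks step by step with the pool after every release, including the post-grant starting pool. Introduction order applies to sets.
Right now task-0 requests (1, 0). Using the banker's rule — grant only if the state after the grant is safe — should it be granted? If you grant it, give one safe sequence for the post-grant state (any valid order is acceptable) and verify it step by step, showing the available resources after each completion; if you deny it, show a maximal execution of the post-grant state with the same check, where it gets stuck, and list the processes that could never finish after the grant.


DENY — the pretend-granted state is unsafe.
Key observation: no order helps: past task-4, task-6, the free pool tops out at (6, 4), below what each blocked process needs in r4.
On the post-grant state, task-4, task-6 is a maximal run — nothing extends it. Step-by-step check:
  pool = (2, 1)
  run task-4 (needs (2, 0), free (2, 1)); after release of (1, 3) the pool is (3, 4)
  run task-6 (needs (3, 1), free (3, 4)); after release of (3, 0) the pool is (6, 4)
  task-0 cannot run: need (7, 4) vs free (6, 4) (insufficient r4)
  task-7 cannot run: need (7, 3) vs free (6, 4) (insufficient r4)
Processes that could never finish after the grant: task-0 and task-7.


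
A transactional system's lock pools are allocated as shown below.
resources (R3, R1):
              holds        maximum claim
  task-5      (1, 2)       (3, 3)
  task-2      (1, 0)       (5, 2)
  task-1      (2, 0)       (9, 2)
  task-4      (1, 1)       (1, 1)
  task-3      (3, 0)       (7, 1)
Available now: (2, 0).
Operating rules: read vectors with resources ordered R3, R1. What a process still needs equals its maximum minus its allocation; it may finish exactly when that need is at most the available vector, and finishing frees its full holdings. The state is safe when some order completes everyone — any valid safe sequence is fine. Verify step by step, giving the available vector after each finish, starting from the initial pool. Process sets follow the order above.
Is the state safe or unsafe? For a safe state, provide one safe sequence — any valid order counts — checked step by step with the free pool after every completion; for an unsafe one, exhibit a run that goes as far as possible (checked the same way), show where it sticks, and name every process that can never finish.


SAFE. One safe sequence: task-4, task-5, task-2, task-3, task-1.
Key observation: the first exact fit in this order is task-5 — it needs (2, 1) with (3, 1) free, meeting a requested resource to the last unit.
Verifying each step:
  pool = (2, 0)
  run task-4 (needs (0, 0), free (2, 0)); after release of (1, 1) the pool is (3, 1)
  run task-5 (needs (2, 1), free (3, 1)); after release of (1, 2) the pool is (4, 3)
  run task-2 (needs (4, 2), free (4, 3)); after release of (1, 0) the pool is (5, 3)
  run task-3 (needs (4, 1), free (5, 3)); after release of (3, 0) the pool is (8, 3)
  run task-1 (needs (7, 2), free (8, 3)); after release of (2, 0) the pool is (10, 3)


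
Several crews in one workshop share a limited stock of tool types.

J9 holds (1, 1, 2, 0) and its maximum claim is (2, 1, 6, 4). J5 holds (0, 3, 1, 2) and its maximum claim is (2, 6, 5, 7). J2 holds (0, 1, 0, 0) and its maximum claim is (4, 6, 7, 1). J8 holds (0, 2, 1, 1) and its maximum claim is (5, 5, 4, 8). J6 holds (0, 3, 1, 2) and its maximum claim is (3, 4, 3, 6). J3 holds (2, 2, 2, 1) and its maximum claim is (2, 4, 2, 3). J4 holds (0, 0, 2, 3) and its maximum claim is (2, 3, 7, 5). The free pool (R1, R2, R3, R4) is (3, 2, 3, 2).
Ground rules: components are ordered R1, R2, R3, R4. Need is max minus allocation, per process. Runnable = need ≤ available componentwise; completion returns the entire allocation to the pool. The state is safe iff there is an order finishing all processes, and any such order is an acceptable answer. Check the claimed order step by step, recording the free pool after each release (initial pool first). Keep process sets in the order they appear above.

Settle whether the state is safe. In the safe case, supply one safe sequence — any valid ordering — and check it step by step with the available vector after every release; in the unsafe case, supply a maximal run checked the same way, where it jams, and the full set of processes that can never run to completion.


SAFE. One safe sequence: J3, J4, J5, J2, J9, J6, J8.
Key observation: the first exact fit in this order is J3 — it needs (0, 2, 0, 2) with (3, 2, 3, 2) free, meeting a requested resource to the last unit.
Step-by-step check:
  pool = (3, 2, 3, 2)
  J3 needs (0, 2, 0, 2) <= (3, 2, 3, 2) -> finishes; pool += (2, 2, 2, 1) = (5, 4, 5, 3)
  J4 needs (2, 3, 5, 2) <= (5, 4, 5, 3) -> finishes; pool += (0, 0, 2, 3) = (5, 4, 7, 6)
  J5 needs (2, 3, 4, 5) <= (5, 4, 7, 6) -> finishes; pool += (0, 3, 1, 2) = (5, 7, 8, 8)
  J2 needs (4, 5, 7, 1) <= (5, 7, 8, 8) -> finishes; pool += (0, 1, 0, 0) = (5, 8, 8, 8)
  J9 needs (1, 0, 4, 4) <= (5, 8, 8, 8) -> finishes; pool += (1, 1, 2, 0) = (6, 9, 10, 8)
  J6 needs (3, 1, 2, 4) <= (6, 9, 10, 8) -> finishes; pool += (0, 3, 1, 2) = (6, 12, 11, 10)
  J8 needs (5, 3, 3, 7) <= (6, 12, 11, 10) -> finishes; pool += (0, 2, 1, 1) = (6, 14, 12, 11)


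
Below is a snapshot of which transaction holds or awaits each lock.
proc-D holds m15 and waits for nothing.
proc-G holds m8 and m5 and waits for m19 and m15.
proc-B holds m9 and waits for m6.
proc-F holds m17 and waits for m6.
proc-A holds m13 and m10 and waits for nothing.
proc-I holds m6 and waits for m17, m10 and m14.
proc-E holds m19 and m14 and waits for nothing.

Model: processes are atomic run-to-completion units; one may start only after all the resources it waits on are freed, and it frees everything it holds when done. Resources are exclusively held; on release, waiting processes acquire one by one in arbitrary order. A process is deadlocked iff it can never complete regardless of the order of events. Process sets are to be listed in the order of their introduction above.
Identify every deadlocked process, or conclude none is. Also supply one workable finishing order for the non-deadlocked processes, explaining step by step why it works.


Deadlocked set: proc-B, proc-F and proc-I.
Key observation: the wait chain closes on itself along proc-I -> proc-F -> proc-I; proc-B waits into the deadlock from upstream.
The rest can finish in the order proc-A, proc-D, proc-E, proc-G.
Check, step by step:
  run proc-A (it waits on nothing); releases m13 and m10
  run proc-D (it waits on nothing); releases m15
  run proc-E (it waits on nothing); releases m19 and m14
  proc-G: everything it awaited (m19 and m15) is free; runs, freeing m8 and m5


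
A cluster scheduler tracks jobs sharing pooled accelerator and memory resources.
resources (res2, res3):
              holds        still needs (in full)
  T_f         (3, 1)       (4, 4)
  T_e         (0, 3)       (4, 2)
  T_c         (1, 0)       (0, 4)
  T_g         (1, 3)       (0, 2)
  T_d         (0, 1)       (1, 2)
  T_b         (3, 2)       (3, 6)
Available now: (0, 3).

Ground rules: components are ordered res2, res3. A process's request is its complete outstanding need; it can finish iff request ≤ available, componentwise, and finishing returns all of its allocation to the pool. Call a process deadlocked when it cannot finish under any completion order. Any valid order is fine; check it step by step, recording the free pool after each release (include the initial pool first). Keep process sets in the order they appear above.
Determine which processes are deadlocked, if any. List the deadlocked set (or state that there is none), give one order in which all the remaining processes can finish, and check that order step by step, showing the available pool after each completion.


The deadlocked set is T_f, T_e and T_b.
Key observation: once T_g, T_c, T_d finish, the pool peaks at (2, 7) — and every remaining process still needs more res2 than that.
The rest can finish in the order T_g, T_c, T_d. Step-by-step check:
  pool = (0, 3)
  run T_g (needs (0, 2), free (0, 3)); after release of (1, 3) the pool is (1, 6)
  run T_c (needs (0, 4), free (1, 6)); after release of (1, 0) the pool is (2, 6)
  run T_d (needs (1, 2), free (2, 6)); after release of (0, 1) the pool is (2, 7)
The stuck group stays short no matter what:
  T_f cannot run: need (4, 4) vs free (2, 7) (insufficient res2)
  T_e cannot run: need (4, 2) vs free (2, 7) (insufficient res2)
  T_b cannot run: need (3, 6) vs free (2, 7) (insufficient res2)


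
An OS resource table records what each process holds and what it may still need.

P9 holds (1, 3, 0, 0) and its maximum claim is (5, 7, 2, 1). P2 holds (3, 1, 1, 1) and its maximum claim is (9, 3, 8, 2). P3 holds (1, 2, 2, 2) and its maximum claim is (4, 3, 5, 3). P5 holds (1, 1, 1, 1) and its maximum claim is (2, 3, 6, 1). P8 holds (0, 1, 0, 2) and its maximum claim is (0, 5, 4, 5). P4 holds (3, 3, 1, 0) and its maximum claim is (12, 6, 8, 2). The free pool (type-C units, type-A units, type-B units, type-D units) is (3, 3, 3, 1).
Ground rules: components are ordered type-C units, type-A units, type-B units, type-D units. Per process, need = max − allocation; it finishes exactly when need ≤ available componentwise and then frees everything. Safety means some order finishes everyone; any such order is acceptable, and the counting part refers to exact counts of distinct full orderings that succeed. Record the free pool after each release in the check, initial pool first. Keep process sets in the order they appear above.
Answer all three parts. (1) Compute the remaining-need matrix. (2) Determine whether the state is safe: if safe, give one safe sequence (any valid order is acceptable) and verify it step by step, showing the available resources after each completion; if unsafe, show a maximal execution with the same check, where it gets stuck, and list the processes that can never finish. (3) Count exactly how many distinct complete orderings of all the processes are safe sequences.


(1) Remaining need (order type-C units, type-A units, type-B units, type-D units):
  P9: (4, 4, 2, 1)
  P2: (6, 2, 7, 1)
  P3: (3, 1, 3, 1)
  P5: (1, 2, 5, 0)
  P8: (0, 4, 4, 3)
  P4: (9, 3, 7, 2)
(2) The state is UNSAFE.
Key observation: the wall is type-B units: completing P3, P8, P5, P9 brings the pool only to (6, 10, 6, 6), and all the rest need more.
Going as far as possible: P3, P8, P5, P9; after that, nothing fits. Step-by-step check:
  pool = (3, 3, 3, 1)
  P3: need (3, 1, 3, 1) fits (3, 3, 3, 1); releases (1, 2, 2, 2), pool now (4, 5, 5, 3)
  P8: need (0, 4, 4, 3) fits (4, 5, 5, 3); releases (0, 1, 0, 2), pool now (4, 6, 5, 5)
  P5: need (1, 2, 5, 0) fits (4, 6, 5, 5); releases (1, 1, 1, 1), pool now (5, 7, 6, 6)
  P9: need (4, 4, 2, 1) fits (5, 7, 6, 6); releases (1, 3, 0, 0), pool now (6, 10, 6, 6)
  blocked: P2 wants (6, 2, 7, 1), pool (6, 10, 6, 6) — not enough type-B units
  blocked: P4 wants (9, 3, 7, 2), pool (6, 10, 6, 6) — not enough type-C units and type-B units
Permanently blocked: P2 and P4.
(3) Exactly 0 of the possible complete orderings are safe sequences.


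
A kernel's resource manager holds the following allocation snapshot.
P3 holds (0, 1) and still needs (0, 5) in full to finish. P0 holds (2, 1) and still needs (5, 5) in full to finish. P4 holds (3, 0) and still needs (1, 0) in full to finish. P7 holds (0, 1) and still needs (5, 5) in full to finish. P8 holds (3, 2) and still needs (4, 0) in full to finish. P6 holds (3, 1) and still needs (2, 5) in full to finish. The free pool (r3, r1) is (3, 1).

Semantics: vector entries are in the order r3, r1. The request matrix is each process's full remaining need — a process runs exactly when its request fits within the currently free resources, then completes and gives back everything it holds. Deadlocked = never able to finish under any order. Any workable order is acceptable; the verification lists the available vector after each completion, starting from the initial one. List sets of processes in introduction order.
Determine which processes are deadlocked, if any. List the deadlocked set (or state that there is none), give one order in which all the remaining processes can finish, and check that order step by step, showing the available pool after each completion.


Deadlocked set: P3, P0, P7 and P6.
Key observation: the wall is r1: completing P4, P8 brings the pool only to (9, 3), and all the rest need more.
One completion order for the rest: P4, P8. Walking it through:
  pool = (3, 1)
  P4: need (1, 0) fits (3, 1); releases (3, 0), pool now (6, 1)
  P8: need (4, 0) fits (6, 1); releases (3, 2), pool now (9, 3)
The blocked processes can never fit:
  P3 cannot run: need (0, 5) vs free (9, 3) (insufficient r1)
  P0 cannot run: need (5, 5) vs free (9, 3) (insufficient r1)
  P7 cannot run: need (5, 5) vs free (9, 3) (insufficient r1)
  P6 cannot run: need (2, 5) vs free (9, 3) (insufficient r1)


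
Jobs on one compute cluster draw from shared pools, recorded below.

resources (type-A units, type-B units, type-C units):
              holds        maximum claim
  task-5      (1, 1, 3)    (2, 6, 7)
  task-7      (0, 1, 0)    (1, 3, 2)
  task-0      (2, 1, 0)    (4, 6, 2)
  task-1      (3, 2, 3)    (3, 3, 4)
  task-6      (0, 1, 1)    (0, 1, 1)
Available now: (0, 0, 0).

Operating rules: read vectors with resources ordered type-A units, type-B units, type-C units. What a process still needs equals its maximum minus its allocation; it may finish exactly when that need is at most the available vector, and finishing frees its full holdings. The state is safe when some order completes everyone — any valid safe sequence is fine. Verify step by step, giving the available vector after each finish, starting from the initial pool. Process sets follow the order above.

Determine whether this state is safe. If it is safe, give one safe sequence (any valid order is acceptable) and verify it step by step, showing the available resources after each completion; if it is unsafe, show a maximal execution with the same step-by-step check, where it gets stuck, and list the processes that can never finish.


UNSAFE — no complete ordering exists.
Key observation: even finishing task-6, task-1, task-7 leaves just (3, 4, 4) free — too little type-B units for any of the remaining processes.
A maximal execution: task-6, task-1, task-7 — then nothing else fits. Walking it through:
  pool = (0, 0, 0)
  task-6: need (0, 0, 0) fits (0, 0, 0); releases (0, 1, 1), pool now (0, 1, 1)
  task-1: need (0, 1, 1) fits (0, 1, 1); releases (3, 2, 3), pool now (3, 3, 4)
  task-7: need (1, 2, 2) fits (3, 3, 4); releases (0, 1, 0), pool now (3, 4, 4)
  blocked: task-5 wants (1, 5, 4), pool (3, 4, 4) — not enough type-B units
  blocked: task-0 wants (2, 5, 2), pool (3, 4, 4) — not enough type-B units
Processes that can never finish: task-5 and task-0.


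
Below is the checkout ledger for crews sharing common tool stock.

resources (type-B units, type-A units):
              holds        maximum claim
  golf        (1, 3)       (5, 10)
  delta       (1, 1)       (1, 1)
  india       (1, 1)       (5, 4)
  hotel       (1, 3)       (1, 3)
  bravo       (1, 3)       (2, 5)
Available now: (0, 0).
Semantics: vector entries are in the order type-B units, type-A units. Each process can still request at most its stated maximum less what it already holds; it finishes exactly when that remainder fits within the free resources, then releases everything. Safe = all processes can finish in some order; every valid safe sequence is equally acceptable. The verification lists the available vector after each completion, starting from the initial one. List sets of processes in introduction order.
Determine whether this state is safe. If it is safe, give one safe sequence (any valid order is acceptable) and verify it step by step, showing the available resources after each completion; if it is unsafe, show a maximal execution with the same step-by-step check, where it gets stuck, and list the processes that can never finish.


UNSAFE.
Key observation: even finishing delta, hotel, bravo leaves just (3, 7) free — too little type-B units for any of the remaining processes.
The run delta, hotel, bravo cannot be extended any further. Step-by-step check:
  pool = (0, 0)
  delta: need (0, 0) fits (0, 0); releases (1, 1), pool now (1, 1)
  hotel: need (0, 0) fits (1, 1); releases (1, 3), pool now (2, 4)
  bravo: need (1, 2) fits (2, 4); releases (1, 3), pool now (3, 7)
  blocked: golf wants (4, 7), pool (3, 7) — not enough type-B units
  blocked: india wants (4, 3), pool (3, 7) — not enough type-B units
Never able to finish: golf and india.


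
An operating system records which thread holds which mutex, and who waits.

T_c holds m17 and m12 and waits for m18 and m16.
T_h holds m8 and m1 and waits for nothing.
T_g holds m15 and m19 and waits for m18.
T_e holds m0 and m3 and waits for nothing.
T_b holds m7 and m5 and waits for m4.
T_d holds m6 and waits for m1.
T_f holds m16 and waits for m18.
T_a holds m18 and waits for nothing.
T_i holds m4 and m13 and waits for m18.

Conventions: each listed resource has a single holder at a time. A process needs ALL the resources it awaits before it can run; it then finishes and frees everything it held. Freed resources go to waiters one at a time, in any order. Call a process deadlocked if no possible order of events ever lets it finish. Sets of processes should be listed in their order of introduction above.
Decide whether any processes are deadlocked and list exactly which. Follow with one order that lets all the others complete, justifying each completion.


Nothing here is deadlocked.
Key observation: every chain of waits terminates; starting from the processes that wait on nothing, all the rest unlock in turn.
A valid finishing order for the others: T_a, T_g, T_f, T_e, T_h, T_i, T_c, T_d, T_b.
Step-by-step check:
  T_a: no waits; runs immediately, freeing m18
  run T_g (all its waits — m18 — are resolved); releases m15 and m19
  run T_f (all its waits — m18 — are resolved); releases m16
  T_e: no waits; runs immediately, freeing m0 and m3
  T_h: no waits; runs immediately, freeing m8 and m1
  run T_i (all its waits — m18 — are resolved); releases m4 and m13
  run T_c (all its waits — m18 and m16 — are resolved); releases m17 and m12
  run T_d (all its waits — m1 — are resolved); releases m6
  run T_b (all its waits — m4 — are resolved); releases m7 and m5


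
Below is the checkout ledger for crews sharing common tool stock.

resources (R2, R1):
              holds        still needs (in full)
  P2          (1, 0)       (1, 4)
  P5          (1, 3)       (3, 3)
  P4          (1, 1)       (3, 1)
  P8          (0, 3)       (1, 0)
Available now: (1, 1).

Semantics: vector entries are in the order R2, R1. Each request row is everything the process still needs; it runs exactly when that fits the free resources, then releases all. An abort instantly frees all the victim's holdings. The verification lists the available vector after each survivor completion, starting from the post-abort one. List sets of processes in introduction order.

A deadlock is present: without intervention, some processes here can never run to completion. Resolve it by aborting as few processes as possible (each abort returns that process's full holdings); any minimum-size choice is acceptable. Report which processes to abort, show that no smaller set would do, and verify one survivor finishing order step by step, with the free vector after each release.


Minimum abort set: P5.
Key observation: P4 could never have finished before the abort; with (1, 3) returned by P5, it fits at step 3.
No smaller set exists: with zero aborts the deadlock remains.
Survivors finish in the order: P2, P8, P4. Check, step by step (pool after the aborts first):
  pool = (2, 4)
  P2: need (1, 4) fits (2, 4); releases (1, 0), pool now (3, 4)
  P8: need (1, 0) fits (3, 4); releases (0, 3), pool now (3, 7)
  P4: need (3, 1) fits (3, 7); releases (1, 1), pool now (4, 8)


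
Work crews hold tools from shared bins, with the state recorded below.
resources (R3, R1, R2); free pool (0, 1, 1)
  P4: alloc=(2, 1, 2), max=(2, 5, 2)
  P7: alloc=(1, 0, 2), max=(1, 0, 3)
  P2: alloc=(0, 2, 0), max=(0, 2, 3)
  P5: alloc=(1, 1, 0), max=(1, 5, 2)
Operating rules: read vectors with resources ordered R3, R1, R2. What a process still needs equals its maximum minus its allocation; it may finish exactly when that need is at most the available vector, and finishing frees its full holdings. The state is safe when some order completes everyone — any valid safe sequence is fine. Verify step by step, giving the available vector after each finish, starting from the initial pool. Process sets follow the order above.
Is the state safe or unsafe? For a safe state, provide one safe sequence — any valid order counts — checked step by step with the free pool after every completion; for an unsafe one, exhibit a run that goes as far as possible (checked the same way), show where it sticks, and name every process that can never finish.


The state is UNSAFE.
Key observation: no order helps: past P7, P2, the free pool tops out at (1, 3, 3), below what each blocked process needs in R1.
A maximal execution: P7, P2 — then nothing else fits. Check, step by step:
  pool = (0, 1, 1)
  P7 needs (0, 0, 1) <= (0, 1, 1) -> finishes; pool += (1, 0, 2) = (1, 1, 3)
  P2 needs (0, 0, 3) <= (1, 1, 3) -> finishes; pool += (0, 2, 0) = (1, 3, 3)
  P4 still needs (0, 4, 0) but only (1, 3, 3) is free — short on R1
  P5 still needs (0, 4, 2) but only (1, 3, 3) is free — short on R1
Processes that can never finish: P4 and P5.


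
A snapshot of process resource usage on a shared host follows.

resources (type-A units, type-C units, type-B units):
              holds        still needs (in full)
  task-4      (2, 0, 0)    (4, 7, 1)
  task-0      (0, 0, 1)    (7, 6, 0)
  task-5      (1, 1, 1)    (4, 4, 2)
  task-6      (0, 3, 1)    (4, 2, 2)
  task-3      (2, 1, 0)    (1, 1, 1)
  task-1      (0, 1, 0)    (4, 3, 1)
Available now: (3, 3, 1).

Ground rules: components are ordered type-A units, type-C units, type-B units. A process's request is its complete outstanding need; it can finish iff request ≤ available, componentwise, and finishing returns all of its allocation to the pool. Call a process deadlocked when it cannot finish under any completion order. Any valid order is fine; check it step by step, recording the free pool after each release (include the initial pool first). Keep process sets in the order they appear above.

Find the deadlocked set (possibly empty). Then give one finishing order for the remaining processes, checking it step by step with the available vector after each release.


Deadlocked: task-4, task-0, task-5 and task-6.
Key observation: after task-3, task-1 the pool peaks at (5, 5, 1), and each blocked process is short somewhere: task-4 on type-C units; task-0 on type-A units, type-C units; task-5 on type-B units; task-6 on type-B units.
One completion order for the rest: task-3, task-1. Check, step by step:
  pool = (3, 3, 1)
  task-3: need (1, 1, 1) fits (3, 3, 1); releases (2, 1, 0), pool now (5, 4, 1)
  task-1: need (4, 3, 1) fits (5, 4, 1); releases (0, 1, 0), pool now (5, 5, 1)
None of the blocked processes ever fits:
  task-4 still needs (4, 7, 1) but only (5, 5, 1) is free — short on type-C units
  task-0 still needs (7, 6, 0) but only (5, 5, 1) is free — short on type-A units and type-C units
  task-5 still needs (4, 4, 2) but only (5, 5, 1) is free — short on type-B units
  task-6 still needs (4, 2, 2) but only (5, 5, 1) is free — short on type-B units


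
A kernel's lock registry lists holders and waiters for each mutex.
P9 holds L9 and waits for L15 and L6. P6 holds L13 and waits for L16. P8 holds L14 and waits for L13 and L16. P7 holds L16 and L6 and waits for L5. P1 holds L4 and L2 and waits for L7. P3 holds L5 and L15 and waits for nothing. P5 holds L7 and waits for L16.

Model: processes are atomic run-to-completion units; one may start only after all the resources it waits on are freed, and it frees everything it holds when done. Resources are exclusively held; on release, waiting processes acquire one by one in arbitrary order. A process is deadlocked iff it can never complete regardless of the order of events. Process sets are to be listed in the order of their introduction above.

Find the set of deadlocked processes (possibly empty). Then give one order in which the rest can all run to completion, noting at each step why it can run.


Nothing here is deadlocked.
Key observation: no waiting chain loops back on itself — every chain ends at a process that waits on nothing, so everyone eventually runs.
One completion order for the rest: P3, P7, P9, P5, P6, P8, P1.
Check, step by step:
  P3: no waits; runs immediately, freeing L5 and L15
  P7: everything it awaited (L5) is free; runs, freeing L16 and L6
  P9: everything it awaited (L15 and L6) is free; runs, freeing L9
  P5: everything it awaited (L16) is free; runs, freeing L7
  P6: everything it awaited (L16) is free; runs, freeing L13
  P8: everything it awaited (L13 and L16) is free; runs, freeing L14
  P1: everything it awaited (L7) is free; runs, freeing L4 and L2


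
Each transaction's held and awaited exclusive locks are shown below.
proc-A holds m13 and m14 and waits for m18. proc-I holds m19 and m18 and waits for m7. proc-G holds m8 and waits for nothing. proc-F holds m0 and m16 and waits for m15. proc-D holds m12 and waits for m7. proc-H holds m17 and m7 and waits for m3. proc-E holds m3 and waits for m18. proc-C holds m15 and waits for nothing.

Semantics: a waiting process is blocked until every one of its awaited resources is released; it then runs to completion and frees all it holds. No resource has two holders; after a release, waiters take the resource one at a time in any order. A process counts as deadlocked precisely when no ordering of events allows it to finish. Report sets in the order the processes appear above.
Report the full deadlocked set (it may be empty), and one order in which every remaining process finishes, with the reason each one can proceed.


Deadlocked set: proc-A, proc-I, proc-D, proc-H and proc-E.
Key observation: proc-I -> proc-H -> proc-E -> proc-I is a circular wait — nothing in it can go first; proc-A and proc-D wait into the deadlock from upstream.
The rest can finish in the order proc-G, proc-C, proc-F.
Step-by-step check:
  run proc-G (it waits on nothing); releases m8
  run proc-C (it waits on nothing); releases m15
  proc-F waits on m15 — all released -> runs and releases m0 and m16


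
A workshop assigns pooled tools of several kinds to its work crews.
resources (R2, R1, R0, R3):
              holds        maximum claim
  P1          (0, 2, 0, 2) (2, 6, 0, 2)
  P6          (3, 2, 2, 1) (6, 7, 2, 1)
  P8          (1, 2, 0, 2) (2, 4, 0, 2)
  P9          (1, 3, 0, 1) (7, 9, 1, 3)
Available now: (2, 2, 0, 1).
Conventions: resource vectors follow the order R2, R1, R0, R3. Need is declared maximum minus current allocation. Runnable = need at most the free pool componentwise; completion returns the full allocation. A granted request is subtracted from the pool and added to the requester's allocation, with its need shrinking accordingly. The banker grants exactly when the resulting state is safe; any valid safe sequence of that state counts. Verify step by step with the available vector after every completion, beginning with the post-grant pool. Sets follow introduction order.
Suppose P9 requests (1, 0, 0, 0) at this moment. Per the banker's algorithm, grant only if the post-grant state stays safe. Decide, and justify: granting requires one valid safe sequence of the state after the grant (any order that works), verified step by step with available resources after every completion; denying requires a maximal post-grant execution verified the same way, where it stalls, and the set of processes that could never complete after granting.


DENY — the pretend-granted state is unsafe.
Key observation: no order helps: past P8, P1, the free pool tops out at (2, 6, 0, 5), below what each blocked process needs in R2.
Pretend the grant happened; the run P8, P1 goes as far as possible. Step-by-step check:
  pool = (1, 2, 0, 1)
  P8: need (1, 2, 0, 0) fits (1, 2, 0, 1); releases (1, 2, 0, 2), pool now (2, 4, 0, 3)
  P1: need (2, 4, 0, 0) fits (2, 4, 0, 3); releases (0, 2, 0, 2), pool now (2, 6, 0, 5)
  P6 still needs (3, 5, 0, 0) but only (2, 6, 0, 5) is free — short on R2
  P9 still needs (5, 6, 1, 2) but only (2, 6, 0, 5) is free — short on R2 and R0
Processes that could never finish after the grant: P6 and P9.


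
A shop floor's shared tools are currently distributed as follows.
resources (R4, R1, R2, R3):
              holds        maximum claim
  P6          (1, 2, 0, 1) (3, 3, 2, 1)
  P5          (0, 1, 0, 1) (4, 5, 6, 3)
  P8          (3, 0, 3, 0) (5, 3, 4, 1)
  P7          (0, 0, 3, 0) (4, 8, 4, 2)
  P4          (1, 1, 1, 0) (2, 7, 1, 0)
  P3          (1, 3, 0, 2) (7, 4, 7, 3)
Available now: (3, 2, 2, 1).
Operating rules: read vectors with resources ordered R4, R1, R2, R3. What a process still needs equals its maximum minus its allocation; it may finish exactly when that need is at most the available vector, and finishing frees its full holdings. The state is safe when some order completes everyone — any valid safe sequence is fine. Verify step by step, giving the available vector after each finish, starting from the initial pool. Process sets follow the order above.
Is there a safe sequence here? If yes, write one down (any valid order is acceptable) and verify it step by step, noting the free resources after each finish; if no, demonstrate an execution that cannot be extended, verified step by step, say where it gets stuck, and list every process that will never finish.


UNSAFE — no complete ordering exists.
Key observation: after P6, P8 the pool peaks at (7, 4, 5, 2), and each blocked process is short somewhere: P5 on R2; P7 on R1; P4 on R1; P3 on R2.
A maximal execution: P6, P8 — then nothing else fits. Check, step by step:
  pool = (3, 2, 2, 1)
  P6: need (2, 1, 2, 0) fits (3, 2, 2, 1); releases (1, 2, 0, 1), pool now (4, 4, 2, 2)
  P8: need (2, 3, 1, 1) fits (4, 4, 2, 2); releases (3, 0, 3, 0), pool now (7, 4, 5, 2)
  P5 cannot run: need (4, 4, 6, 2) vs free (7, 4, 5, 2) (insufficient R2)
  P7 cannot run: need (4, 8, 1, 2) vs free (7, 4, 5, 2) (insufficient R1)
  P4 cannot run: need (1, 6, 0, 0) vs free (7, 4, 5, 2) (insufficient R1)
  P3 cannot run: need (6, 1, 7, 1) vs free (7, 4, 5, 2) (insufficient R2)
Permanently blocked: P5, P7, P4 and P3.


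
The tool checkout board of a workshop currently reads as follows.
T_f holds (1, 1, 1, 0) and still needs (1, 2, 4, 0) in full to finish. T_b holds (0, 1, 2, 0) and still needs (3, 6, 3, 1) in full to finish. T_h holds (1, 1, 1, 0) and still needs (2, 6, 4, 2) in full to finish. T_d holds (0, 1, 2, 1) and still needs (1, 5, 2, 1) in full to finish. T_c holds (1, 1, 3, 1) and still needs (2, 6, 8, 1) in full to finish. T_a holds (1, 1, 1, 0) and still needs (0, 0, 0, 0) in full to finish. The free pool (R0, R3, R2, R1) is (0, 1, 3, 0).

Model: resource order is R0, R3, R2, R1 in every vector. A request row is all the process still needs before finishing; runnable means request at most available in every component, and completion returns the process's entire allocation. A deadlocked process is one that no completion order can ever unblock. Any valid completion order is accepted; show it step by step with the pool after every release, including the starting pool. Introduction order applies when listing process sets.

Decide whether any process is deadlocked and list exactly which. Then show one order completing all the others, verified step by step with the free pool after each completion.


Deadlocked set: T_b, T_h, T_d and T_c.
Key observation: after T_a, T_f complete, (2, 3, 5, 0) is the best the pool ever gets, yet each leftover process wants more R3.
One completion order for the rest: T_a, T_f. Walking it through:
  pool = (0, 1, 3, 0)
  run T_a (needs (0, 0, 0, 0), free (0, 1, 3, 0)); after release of (1, 1, 1, 0) the pool is (1, 2, 4, 0)
  run T_f (needs (1, 2, 4, 0), free (1, 2, 4, 0)); after release of (1, 1, 1, 0) the pool is (2, 3, 5, 0)
The stuck group stays short no matter what:
  T_b still needs (3, 6, 3, 1) but only (2, 3, 5, 0) is free — short on R0, R3 and R1
  T_h still needs (2, 6, 4, 2) but only (2, 3, 5, 0) is free — short on R3 and R1
  T_d still needs (1, 5, 2, 1) but only (2, 3, 5, 0) is free — short on R3 and R1
  T_c still needs (2, 6, 8, 1) but only (2, 3, 5, 0) is free — short on R3, R2 and R1
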